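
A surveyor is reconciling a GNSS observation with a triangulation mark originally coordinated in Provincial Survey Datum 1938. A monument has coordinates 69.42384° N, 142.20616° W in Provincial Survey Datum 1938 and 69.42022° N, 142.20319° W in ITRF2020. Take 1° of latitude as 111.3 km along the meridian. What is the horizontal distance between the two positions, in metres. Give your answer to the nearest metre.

419 m

Δφ = 69.42022° − 69.42384° = -0.00362°; Δλ = -142.20319° − -142.20616° = +0.00297°.
ΔN = Δφ × 111300 = -402.9 m; ΔE = Δλ × 111300 × cos(69.42384°) = +0.00297 × 111300 × 0.351452 = 116.2 m.
Distance = √(ΔE² + ΔN²) = √(116.2² + (-402.9)²) = 419.3 m.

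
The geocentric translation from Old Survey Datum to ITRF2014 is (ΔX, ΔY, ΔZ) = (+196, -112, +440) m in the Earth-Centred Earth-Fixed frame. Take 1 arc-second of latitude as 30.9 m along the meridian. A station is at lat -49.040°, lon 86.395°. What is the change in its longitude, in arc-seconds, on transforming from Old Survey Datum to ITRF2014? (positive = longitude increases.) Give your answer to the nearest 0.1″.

sin φ = -0.755167, cos φ = 0.655532, sin λ = 0.998021, cos λ = 0.062878.
East component: ΔE = −sin λ·ΔX + cos λ·ΔY = −(0.998021)(196) + (0.062878)(-112) = -202.65 m.
1° of latitude spans 3600 × 30.90 = 111240 m; at latitude φ, 1° of longitude spans that × cos φ = 72921.4 m, so Δλ = -202.65 / 72921.4 × 3600 = -10.005″.

Δλ = -10.0″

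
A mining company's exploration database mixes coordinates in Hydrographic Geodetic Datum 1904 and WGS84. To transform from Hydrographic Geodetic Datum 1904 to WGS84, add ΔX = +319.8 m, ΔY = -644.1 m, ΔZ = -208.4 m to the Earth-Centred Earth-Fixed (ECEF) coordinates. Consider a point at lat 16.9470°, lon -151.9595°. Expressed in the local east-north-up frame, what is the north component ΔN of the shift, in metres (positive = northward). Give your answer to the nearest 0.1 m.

ΔN = -205.3 m

At φ = 16.9470°, λ = -151.9595°: sin φ = 0.291487, cos φ = 0.956575, sin λ = -0.470096, cos λ = -0.882616.
ΔN = −sin φ cos λ·ΔX − sin φ sin λ·ΔY + cos φ·ΔZ = −(0.291487)(-0.882616)(319.8) − (0.291487)(-0.470096)(-644.1) + (0.956575)(-208.4) = -205.33 m.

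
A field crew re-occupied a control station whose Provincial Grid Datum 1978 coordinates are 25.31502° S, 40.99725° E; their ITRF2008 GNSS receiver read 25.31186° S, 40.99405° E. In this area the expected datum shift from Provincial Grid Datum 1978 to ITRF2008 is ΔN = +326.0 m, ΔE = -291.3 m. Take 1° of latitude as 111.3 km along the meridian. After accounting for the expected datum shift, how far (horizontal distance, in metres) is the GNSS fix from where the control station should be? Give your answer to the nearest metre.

Observed coordinate differences: Δφ = +0.00316°, Δλ = -0.00320°.
Converting to metres (1° lat = 111300 m, cos φ = 0.903970): observed ΔN = 351.7 m, observed ΔE = -322.0 m.
Subtracting the expected shift leaves a residual of 351.7 − (326.0) = 25.7 m north and -322.0 − (-291.3) = -30.7 m east.
Residual distance = √(25.7² + (-30.7)²) = 40.0 m.

40 m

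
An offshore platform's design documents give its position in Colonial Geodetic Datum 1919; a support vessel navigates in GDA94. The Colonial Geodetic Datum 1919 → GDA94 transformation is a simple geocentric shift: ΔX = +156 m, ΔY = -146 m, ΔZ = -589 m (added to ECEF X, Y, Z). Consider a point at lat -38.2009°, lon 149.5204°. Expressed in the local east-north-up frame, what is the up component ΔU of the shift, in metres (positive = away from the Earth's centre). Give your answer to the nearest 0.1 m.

The local up (radial) axis is (cos φ cos λ, cos φ sin λ, sin φ), giving ΔU = -105.651 − 58.197 + 364.250 = 200.40 m.

ΔU = 200.4 m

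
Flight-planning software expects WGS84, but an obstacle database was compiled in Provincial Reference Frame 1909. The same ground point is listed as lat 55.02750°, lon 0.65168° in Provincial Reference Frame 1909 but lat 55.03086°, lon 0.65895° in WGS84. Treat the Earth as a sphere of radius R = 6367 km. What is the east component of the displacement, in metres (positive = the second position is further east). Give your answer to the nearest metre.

Δφ = 55.03086° − 55.02750° = +0.00336°; Δλ = 0.65895° − 0.65168° = +0.00727°.
1° along a meridian = πR/180 = 111125 m.
ΔN = Δφ × 111125 = 373.4 m; ΔE = Δλ × 111125 × cos(55.02750°) = +0.00727 × 111125 × 0.573183 = 463.1 m.

ΔE = 463 m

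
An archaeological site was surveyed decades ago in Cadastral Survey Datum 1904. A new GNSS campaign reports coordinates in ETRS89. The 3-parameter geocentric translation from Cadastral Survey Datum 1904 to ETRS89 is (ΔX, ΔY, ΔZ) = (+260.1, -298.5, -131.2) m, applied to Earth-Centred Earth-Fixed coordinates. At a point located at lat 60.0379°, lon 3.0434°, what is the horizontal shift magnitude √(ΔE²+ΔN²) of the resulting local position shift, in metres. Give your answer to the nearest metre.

At φ = 60.0379°, λ = 3.0434°: sin φ = 0.866356, cos φ = 0.499427, sin λ = 0.053092, cos λ = 0.998590.
ΔE = −sin λ·ΔX + cos λ·ΔY = −(0.053092)·(260.1) + (0.998590)·(-298.5) = -311.89 m.
ΔN = −sin φ cos λ·ΔX − sin φ sin λ·ΔY + cos φ·ΔZ = −(0.866356)(0.998590)(260.1) − (0.866356)(0.053092)(-298.5) + (0.499427)(-131.2) = -276.82 m.
Horizontal magnitude = √(ΔE² + ΔN²) = √((-311.89)² + (-276.82)²) = 417.01 m.

417 m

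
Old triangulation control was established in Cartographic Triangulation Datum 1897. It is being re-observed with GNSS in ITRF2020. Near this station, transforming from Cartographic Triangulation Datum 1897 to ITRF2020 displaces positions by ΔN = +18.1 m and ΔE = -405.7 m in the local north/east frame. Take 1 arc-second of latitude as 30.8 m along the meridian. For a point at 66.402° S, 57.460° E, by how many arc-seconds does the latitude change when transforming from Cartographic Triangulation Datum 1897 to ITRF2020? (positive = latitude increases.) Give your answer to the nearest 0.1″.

1″ of latitude = 30.80 m, so Δφ = 18.1 / 30.80 = 0.588″.

Δφ = 0.6″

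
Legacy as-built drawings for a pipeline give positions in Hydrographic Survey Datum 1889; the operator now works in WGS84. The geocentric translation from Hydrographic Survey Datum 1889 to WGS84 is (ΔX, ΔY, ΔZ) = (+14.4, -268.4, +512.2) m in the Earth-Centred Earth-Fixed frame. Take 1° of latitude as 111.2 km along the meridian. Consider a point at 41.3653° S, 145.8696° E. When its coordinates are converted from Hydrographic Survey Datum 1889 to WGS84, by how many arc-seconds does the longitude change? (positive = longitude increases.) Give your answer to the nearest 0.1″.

sin φ = -0.660857, cos φ = 0.750511, sin λ = 0.561078, cos λ = -0.827763.
East component: ΔE = −sin λ·ΔX + cos λ·ΔY = −(0.561078)(14.4) + (-0.827763)(-268.4) = 214.09 m.
1° of latitude spans 111200 m; at latitude φ, 1° of longitude spans that × cos φ = 83456.9 m, so Δλ = 214.09 / 83456.9 × 3600 = 9.235″.

Δλ = 9.2″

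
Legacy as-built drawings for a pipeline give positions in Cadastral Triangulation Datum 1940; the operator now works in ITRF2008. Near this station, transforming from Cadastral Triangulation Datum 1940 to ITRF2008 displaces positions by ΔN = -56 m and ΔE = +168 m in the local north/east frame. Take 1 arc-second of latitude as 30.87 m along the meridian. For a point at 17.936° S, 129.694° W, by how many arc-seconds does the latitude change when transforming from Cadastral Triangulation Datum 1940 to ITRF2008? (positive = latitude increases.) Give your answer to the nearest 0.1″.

Δφ = -1.8″

1″ of latitude = 30.87 m, so Δφ = -56.0 / 30.87 = -1.814″.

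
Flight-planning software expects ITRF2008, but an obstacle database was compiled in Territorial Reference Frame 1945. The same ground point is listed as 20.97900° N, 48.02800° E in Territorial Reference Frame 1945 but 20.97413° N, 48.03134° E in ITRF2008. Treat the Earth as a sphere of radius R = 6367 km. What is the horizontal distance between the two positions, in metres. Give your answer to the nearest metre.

Δφ = 20.97413° − 20.97900° = -0.00487°; Δλ = 48.03134° − 48.02800° = +0.00334°.
1° along a meridian = πR/180 = 111125 m.
ΔN = Δφ × 111125 = -541.2 m; ΔE = Δλ × 111125 × cos(20.97900°) = +0.00334 × 111125 × 0.933712 = 346.6 m.
Distance = √(ΔE² + ΔN²) = √(346.6² + (-541.2)²) = 642.6 m.

643 m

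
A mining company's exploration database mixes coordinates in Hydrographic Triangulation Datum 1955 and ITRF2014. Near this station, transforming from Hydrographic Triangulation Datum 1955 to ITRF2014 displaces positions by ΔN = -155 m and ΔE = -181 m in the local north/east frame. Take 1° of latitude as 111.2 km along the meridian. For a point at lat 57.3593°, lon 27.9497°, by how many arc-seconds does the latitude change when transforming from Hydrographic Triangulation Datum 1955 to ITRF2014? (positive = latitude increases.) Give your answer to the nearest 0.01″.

1° of latitude = 111.2 km, so Δφ = -155.0 / 111200 = -0.0013939° = -5.018″.

Δφ = -5.02″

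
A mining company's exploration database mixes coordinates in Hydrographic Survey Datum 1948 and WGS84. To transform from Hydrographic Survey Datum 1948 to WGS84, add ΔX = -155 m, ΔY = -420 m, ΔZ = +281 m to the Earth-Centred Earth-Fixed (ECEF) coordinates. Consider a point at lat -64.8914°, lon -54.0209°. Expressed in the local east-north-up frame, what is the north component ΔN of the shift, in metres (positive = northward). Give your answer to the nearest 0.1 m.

The local north axis is (−sin φ cos λ, −sin φ sin λ, cos φ), giving ΔN = -82.456 + 307.761 + 119.238 = 344.54 m.

ΔN = 344.5 m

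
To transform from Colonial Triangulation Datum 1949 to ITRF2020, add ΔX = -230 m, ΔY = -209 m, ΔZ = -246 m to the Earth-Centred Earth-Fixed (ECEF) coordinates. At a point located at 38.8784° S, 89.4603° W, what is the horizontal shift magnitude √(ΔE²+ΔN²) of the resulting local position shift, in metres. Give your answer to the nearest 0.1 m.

At φ = -38.8784°, λ = -89.4603°: sin φ = -0.627670, cos φ = 0.778480, sin λ = -0.999956, cos λ = 0.009419.
ΔE = −sin λ·ΔX + cos λ·ΔY = −(-0.999956)·(-230) + (0.009419)·(-209) = -231.96 m.
ΔN = −sin φ cos λ·ΔX − sin φ sin λ·ΔY + cos φ·ΔZ = −(-0.627670)(0.009419)(-230) − (-0.627670)(-0.999956)(-209) + (0.778480)(-246) = -61.69 m.
Horizontal magnitude = √(ΔE² + ΔN²) = √((-231.96)² + (-61.69)²) = 240.02 m.

240.0 m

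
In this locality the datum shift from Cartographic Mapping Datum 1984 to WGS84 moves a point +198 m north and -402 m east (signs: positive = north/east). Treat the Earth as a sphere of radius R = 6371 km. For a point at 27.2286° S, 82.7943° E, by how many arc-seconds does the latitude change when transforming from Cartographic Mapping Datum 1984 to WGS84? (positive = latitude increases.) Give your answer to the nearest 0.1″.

Δφ = 6.4″

On a sphere of radius R, 1 rad of latitude = R, so Δφ = ΔN / R = 198.0 / 6371000 = 3.1078e-05 rad = 6.410″.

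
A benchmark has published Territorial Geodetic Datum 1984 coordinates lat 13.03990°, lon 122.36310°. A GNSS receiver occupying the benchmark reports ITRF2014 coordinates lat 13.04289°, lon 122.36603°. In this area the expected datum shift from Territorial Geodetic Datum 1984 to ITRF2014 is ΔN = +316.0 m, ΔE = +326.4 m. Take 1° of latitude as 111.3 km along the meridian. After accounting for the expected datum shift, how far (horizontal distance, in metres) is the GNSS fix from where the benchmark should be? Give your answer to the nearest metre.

Observed coordinate differences: Δφ = +0.00299°, Δλ = +0.00293°.
Converting to metres (1° lat = 111300 m, cos φ = 0.974213): observed ΔN = 332.8 m, observed ΔE = 317.7 m.
Subtracting the expected shift leaves a residual of 332.8 − (316.0) = 16.8 m north and 317.7 − (326.4) = -8.7 m east.
Residual distance = √(16.8² + (-8.7)²) = 18.9 m.

19 m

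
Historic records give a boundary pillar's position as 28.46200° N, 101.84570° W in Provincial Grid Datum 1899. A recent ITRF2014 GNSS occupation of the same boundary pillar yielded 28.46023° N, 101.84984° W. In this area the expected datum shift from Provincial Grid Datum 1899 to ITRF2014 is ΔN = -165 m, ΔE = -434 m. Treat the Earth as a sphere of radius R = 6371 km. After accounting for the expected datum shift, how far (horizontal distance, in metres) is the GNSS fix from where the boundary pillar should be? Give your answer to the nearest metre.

43 m

Observed coordinate differences: Δφ = -0.00177°, Δλ = -0.00414°.
Converting to metres (1° lat = 111195 m, cos φ = 0.879133): observed ΔN = -196.8 m, observed ΔE = -404.7 m.
Subtracting the expected shift leaves a residual of -196.8 − (-165) = -31.8 m north and -404.7 − (-434) = 29.3 m east.
Residual distance = √((-31.8)² + 29.3²) = 43.2 m.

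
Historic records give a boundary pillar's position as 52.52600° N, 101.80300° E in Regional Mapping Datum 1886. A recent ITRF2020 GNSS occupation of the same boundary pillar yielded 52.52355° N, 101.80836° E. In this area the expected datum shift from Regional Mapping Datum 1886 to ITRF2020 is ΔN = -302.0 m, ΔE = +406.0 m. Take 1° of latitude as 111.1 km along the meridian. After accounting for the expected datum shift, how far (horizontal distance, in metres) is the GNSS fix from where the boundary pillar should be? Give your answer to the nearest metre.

53 m

Observed coordinate differences: Δφ = -0.00245°, Δλ = +0.00536°.
Converting to metres (1° lat = 111100 m, cos φ = 0.608401): observed ΔN = -272.2 m, observed ΔE = 362.3 m.
Subtracting the expected shift leaves a residual of -272.2 − (-302.0) = 29.8 m north and 362.3 − (406.0) = -43.7 m east.
Residual distance = √(29.8² + (-43.7)²) = 52.9 m.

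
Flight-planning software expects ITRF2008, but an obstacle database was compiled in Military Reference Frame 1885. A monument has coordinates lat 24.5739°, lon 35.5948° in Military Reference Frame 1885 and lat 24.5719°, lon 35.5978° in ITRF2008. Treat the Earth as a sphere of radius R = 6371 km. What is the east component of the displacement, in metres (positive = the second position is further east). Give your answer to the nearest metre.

ΔE = 303 m

Δφ = 24.5719° − 24.5739° = -0.0020°; Δλ = 35.5978° − 35.5948° = +0.0030°.
1° along a meridian = πR/180 = 111195 m.
ΔN = Δφ × 111195 = -222.4 m; ΔE = Δλ × 111195 × cos(24.5739°) = +0.0030 × 111195 × 0.909426 = 303.4 m.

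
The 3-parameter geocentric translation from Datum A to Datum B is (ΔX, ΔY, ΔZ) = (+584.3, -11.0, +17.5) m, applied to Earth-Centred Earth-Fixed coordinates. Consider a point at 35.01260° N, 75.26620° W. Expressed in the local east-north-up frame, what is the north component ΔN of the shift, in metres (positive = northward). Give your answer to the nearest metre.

At φ = 35.01260°, λ = -75.26620°: sin φ = 0.573757, cos φ = 0.819026, sin λ = -0.967118, cos λ = 0.254329.
ΔN = −sin φ cos λ·ΔX − sin φ sin λ·ΔY + cos φ·ΔZ = −(0.573757)(0.254329)(584.3) − (0.573757)(-0.967118)(-11.0) + (0.819026)(17.5) = -77.03 m.

ΔN = -77 m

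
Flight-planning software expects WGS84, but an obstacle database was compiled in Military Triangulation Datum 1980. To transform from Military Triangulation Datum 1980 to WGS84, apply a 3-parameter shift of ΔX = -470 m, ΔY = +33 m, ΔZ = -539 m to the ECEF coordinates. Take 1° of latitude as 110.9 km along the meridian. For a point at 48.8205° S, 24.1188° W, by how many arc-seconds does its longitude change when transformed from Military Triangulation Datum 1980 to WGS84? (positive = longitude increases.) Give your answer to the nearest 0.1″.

sin φ = -0.752651, cos φ = 0.658420, sin λ = -0.408630, cos λ = 0.912700.
East component: ΔE = −sin λ·ΔX + cos λ·ΔY = −(-0.408630)(-470) + (0.912700)(33) = -161.94 m.
1° of latitude spans 110900 m; at latitude φ, 1° of longitude spans that × cos φ = 73018.8 m, so Δλ = -161.94 / 73018.8 × 3600 = -7.984″.

Δλ = -8.0″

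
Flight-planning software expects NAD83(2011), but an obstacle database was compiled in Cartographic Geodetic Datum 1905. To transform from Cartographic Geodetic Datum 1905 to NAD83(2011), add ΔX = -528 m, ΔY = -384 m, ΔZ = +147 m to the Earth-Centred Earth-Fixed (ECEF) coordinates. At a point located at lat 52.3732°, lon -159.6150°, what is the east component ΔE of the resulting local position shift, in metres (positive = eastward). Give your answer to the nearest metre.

The local east axis at (φ, λ) is (−sin λ, cos λ, 0), so ΔE = −sin(-159.6150°)·(-528) + cos(-159.6150°)·(-384) = 176.03 m.

ΔE = 176 m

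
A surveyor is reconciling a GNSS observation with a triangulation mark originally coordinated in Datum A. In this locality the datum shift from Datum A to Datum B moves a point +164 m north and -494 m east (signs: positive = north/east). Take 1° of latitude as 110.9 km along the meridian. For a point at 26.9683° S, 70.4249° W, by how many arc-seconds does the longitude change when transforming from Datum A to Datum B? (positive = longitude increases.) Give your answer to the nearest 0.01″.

Δλ = -17.99″

At latitude -26.9683°, cos φ = 0.891258.
1° of longitude at this latitude = 110.9 × cos φ = 98.84 km, so Δλ = -494.0 / 98840.5 = -0.0049980° = -17.993″.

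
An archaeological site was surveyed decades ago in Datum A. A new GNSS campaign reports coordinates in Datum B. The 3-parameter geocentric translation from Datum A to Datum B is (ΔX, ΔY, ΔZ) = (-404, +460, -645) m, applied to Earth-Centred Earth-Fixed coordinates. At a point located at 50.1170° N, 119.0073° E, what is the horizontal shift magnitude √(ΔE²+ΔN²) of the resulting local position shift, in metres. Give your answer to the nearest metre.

The local east axis at (φ, λ) is (−sin λ, cos λ, 0), so ΔE = −sin(119.0073°)·(-404) + cos(119.0073°)·460 = 130.26 m.
The local north axis is (−sin φ cos λ, −sin φ sin λ, cos φ), giving ΔN = -150.331 − 308.705 − 413.588 = -872.62 m.
Horizontal magnitude = √(ΔE² + ΔN²) = √(130.26² + (-872.62)²) = 882.29 m.

882 m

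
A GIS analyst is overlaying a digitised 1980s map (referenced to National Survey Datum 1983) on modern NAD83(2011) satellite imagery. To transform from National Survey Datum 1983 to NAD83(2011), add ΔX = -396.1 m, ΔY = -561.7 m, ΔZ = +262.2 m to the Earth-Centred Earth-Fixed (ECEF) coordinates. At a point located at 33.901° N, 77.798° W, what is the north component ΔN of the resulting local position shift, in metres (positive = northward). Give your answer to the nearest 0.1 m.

The local north axis is (−sin φ cos λ, −sin φ sin λ, cos φ), giving ΔN = 46.695 − 306.216 + 217.627 = -41.89 m.

ΔN = -41.9 m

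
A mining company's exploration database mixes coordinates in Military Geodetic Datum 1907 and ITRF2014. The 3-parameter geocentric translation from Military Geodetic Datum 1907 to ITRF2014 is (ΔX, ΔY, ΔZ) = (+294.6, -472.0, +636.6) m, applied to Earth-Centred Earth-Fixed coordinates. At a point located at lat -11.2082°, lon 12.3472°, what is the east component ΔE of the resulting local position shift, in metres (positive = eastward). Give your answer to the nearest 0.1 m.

At φ = -11.2082°, λ = 12.3472°: sin φ = -0.194375, cos φ = 0.980927, sin λ = 0.213835, cos λ = 0.976870.
ΔE = −sin λ·ΔX + cos λ·ΔY = −(0.213835)·(294.6) + (0.976870)·(-472.0) = -524.08 m.

ΔE = -524.1 m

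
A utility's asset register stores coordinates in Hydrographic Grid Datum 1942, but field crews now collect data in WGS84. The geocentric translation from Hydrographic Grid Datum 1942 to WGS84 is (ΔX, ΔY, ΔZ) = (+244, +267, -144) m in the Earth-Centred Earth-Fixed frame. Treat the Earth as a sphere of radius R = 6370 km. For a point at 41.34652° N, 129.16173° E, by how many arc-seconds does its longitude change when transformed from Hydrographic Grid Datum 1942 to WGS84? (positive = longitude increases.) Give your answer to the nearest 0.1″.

Δλ = -15.4″

sin φ = 0.660611, cos φ = 0.750728, sin λ = 0.775366, cos λ = -0.631512.
East component: ΔE = −sin λ·ΔX + cos λ·ΔY = −(0.775366)(244) + (-0.631512)(267) = -357.80 m.
1° of latitude spans πR/180 = 111177 m; at latitude φ, 1° of longitude spans that × cos φ = 83464.0 m, so Δλ = -357.80 / 83464.0 × 3600 = -15.433″.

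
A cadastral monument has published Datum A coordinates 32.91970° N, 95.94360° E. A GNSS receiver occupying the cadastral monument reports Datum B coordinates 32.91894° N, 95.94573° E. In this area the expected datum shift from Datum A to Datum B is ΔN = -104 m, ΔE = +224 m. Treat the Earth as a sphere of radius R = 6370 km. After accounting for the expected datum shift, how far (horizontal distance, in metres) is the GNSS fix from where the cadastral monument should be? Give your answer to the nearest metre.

Observed coordinate differences: Δφ = -0.00076°, Δλ = +0.00213°.
Converting to metres (1° lat = 111177 m, cos φ = 0.839433): observed ΔN = -84.5 m, observed ΔE = 198.8 m.
Subtracting the expected shift leaves a residual of -84.5 − (-104) = 19.5 m north and 198.8 − (224) = -25.2 m east.
Residual distance = √(19.5² + (-25.2)²) = 31.9 m.

32 m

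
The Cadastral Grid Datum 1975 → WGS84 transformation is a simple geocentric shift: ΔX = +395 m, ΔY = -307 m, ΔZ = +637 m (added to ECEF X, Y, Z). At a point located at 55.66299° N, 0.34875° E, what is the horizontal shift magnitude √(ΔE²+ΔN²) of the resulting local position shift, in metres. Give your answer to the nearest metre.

311 m

At φ = 55.66299°, λ = 0.34875°: sin φ = 0.825734, cos φ = 0.564060, sin λ = 0.006087, cos λ = 0.999981.
ΔE = −sin λ·ΔX + cos λ·ΔY = −(0.006087)·(395) + (0.999981)·(-307) = -309.40 m.
ΔN = −sin φ cos λ·ΔX − sin φ sin λ·ΔY + cos φ·ΔZ = −(0.825734)(0.999981)(395) − (0.825734)(0.006087)(-307) + (0.564060)(637) = 34.69 m.
Horizontal magnitude = √(ΔE² + ΔN²) = √((-309.40)² + 34.69²) = 311.34 m.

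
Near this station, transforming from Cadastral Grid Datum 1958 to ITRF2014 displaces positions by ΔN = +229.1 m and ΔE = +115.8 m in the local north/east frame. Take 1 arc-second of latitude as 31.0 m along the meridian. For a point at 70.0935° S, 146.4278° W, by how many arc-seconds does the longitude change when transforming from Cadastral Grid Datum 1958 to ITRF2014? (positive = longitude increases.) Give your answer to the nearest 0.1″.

At latitude -70.0935°, cos φ = 0.340486.
1″ of longitude at this latitude = 31.00 × cos φ = 10.5551 m, so Δλ = 115.8 / 10.5551 = 10.971″.

Δλ = 11.0″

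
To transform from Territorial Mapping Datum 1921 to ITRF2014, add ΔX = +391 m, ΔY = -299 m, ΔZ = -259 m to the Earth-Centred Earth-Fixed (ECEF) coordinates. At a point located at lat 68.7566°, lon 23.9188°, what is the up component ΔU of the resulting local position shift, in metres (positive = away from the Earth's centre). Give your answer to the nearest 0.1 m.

ΔU = -155.8 m

At φ = 68.7566°, λ = 23.9188°: sin φ = 0.932050, cos φ = 0.362331, sin λ = 0.405442, cos λ = 0.914121.
ΔU = cos φ cos λ·ΔX + cos φ sin λ·ΔY + sin φ·ΔZ = (0.362331)(0.914121)(391) + (0.362331)(0.405442)(-299) + (0.932050)(-259) = -155.82 m.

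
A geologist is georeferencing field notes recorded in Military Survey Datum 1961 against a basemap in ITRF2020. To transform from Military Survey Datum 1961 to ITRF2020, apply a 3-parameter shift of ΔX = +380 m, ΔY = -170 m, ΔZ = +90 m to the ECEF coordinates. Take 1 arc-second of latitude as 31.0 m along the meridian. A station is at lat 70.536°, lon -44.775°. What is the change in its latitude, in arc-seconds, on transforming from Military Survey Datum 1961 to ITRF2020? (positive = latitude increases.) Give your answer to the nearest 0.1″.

Δφ = -10.9″

sin φ = 0.942851, cos φ = 0.333215, sin λ = -0.704325, cos λ = 0.709878.
North component: ΔN = −sin φ cos λ·ΔX − sin φ sin λ·ΔY + cos φ·ΔZ = −(0.942851)(0.709878)(380) − (0.942851)(-0.704325)(-170) + (0.333215)(90) = -337.24 m.
1° of latitude spans 3600 × 31.00 = 111600 m, so Δφ = -337.24 / 111600 × 3600 = -10.879″.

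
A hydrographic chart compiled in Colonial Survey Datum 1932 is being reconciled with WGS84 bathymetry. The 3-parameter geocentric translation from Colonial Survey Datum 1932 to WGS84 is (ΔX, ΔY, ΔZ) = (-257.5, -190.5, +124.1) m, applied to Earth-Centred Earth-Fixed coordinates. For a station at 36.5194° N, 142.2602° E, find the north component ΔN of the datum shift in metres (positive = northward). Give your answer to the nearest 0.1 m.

The local north axis is (−sin φ cos λ, −sin φ sin λ, cos φ), giving ΔN = -121.180 + 69.388 + 99.734 = 47.94 m.

ΔN = 47.9 m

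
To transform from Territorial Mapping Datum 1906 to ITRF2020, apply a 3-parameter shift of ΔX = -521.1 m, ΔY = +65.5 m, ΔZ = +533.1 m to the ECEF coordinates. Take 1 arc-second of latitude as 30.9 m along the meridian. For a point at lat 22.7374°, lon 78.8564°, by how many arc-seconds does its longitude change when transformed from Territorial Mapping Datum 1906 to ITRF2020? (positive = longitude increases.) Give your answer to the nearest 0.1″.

sin φ = 0.386508, cos φ = 0.922286, sin λ = 0.981146, cos λ = 0.193269.
East component: ΔE = −sin λ·ΔX + cos λ·ΔY = −(0.981146)(-521.1) + (0.193269)(65.5) = 523.93 m.
1° of latitude spans 3600 × 30.90 = 111240 m; at latitude φ, 1° of longitude spans that × cos φ = 102595.1 m, so Δλ = 523.93 / 102595.1 × 3600 = 18.385″.

Δλ = 18.4″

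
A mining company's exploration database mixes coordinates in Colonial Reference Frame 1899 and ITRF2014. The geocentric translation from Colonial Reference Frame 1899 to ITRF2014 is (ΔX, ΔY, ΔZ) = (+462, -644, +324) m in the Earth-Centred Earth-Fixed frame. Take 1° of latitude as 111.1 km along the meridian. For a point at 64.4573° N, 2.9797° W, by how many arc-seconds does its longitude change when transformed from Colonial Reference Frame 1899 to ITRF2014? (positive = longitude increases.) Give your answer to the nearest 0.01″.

sin φ = 0.902264, cos φ = 0.431184, sin λ = -0.051982, cos λ = 0.998648.
East component: ΔE = −sin λ·ΔX + cos λ·ΔY = −(-0.051982)(462) + (0.998648)(-644) = -619.11 m.
1° of latitude spans 111100 m; at latitude φ, 1° of longitude spans that × cos φ = 47904.5 m, so Δλ = -619.11 / 47904.5 × 3600 = -46.526″.

Δλ = -46.53″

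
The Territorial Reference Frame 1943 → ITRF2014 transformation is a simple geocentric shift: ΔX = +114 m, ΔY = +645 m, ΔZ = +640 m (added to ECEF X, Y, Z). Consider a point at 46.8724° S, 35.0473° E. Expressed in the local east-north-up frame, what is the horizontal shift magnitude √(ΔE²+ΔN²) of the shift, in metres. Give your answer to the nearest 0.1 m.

903.4 m

At φ = -46.8724°, λ = 35.0473°: sin φ = -0.729833, cos φ = 0.683625, sin λ = 0.574252, cos λ = 0.818678.
ΔE = −sin λ·ΔX + cos λ·ΔY = −(0.574252)·(114) + (0.818678)·(645) = 462.58 m.
ΔN = −sin φ cos λ·ΔX − sin φ sin λ·ΔY + cos φ·ΔZ = −(-0.729833)(0.818678)(114) − (-0.729833)(0.574252)(645) + (0.683625)(640) = 775.96 m.
Horizontal magnitude = √(ΔE² + ΔN²) = √(462.58² + 775.96²) = 903.38 m.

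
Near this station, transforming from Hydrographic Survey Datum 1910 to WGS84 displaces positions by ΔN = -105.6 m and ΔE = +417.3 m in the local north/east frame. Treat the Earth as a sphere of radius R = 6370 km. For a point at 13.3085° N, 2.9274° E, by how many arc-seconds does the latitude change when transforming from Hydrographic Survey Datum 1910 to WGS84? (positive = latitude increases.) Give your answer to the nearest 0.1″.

Δφ = -3.4″

On a sphere of radius R, 1 rad of latitude = R, so Δφ = ΔN / R = -105.6 / 6370000 = -1.6578e-05 rad = -3.419″.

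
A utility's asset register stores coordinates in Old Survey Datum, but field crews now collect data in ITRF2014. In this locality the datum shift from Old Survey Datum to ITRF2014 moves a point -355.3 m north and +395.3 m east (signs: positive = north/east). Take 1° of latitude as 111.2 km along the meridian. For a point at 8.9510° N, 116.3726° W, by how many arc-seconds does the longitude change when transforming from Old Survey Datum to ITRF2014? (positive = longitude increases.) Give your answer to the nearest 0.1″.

At latitude 8.9510°, cos φ = 0.987822.
1° of longitude at this latitude = 111.2 × cos φ = 109.85 km, so Δλ = 395.3 / 109845.8 = 0.0035987° = 12.955″.

Δλ = 13.0″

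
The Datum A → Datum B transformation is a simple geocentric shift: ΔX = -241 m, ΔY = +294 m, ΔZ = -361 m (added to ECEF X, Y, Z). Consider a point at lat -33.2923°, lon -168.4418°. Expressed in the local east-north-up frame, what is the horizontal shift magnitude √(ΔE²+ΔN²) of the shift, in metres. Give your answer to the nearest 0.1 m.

393.6 m

At φ = -33.2923°, λ = -168.4418°: sin φ = -0.548910, cos φ = 0.835881, sin λ = -0.200363, cos λ = -0.979722.
ΔE = −sin λ·ΔX + cos λ·ΔY = −(-0.200363)·(-241) + (-0.979722)·(294) = -336.33 m.
ΔN = −sin φ cos λ·ΔX − sin φ sin λ·ΔY + cos φ·ΔZ = −(-0.548910)(-0.979722)(-241) − (-0.548910)(-0.200363)(294) + (0.835881)(-361) = -204.48 m.
Horizontal magnitude = √(ΔE² + ΔN²) = √((-336.33)² + (-204.48)²) = 393.61 m.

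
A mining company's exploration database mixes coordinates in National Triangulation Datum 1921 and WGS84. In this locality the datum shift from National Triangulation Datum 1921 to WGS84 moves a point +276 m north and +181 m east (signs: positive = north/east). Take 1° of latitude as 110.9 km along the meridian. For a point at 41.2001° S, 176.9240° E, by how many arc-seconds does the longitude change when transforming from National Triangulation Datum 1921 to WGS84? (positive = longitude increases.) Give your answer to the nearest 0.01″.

At latitude -41.2001°, cos φ = 0.752414.
1° of longitude at this latitude = 110.9 × cos φ = 83.44 km, so Δλ = 181.0 / 83442.7 = 0.0021692° = 7.809″.

Δλ = 7.81″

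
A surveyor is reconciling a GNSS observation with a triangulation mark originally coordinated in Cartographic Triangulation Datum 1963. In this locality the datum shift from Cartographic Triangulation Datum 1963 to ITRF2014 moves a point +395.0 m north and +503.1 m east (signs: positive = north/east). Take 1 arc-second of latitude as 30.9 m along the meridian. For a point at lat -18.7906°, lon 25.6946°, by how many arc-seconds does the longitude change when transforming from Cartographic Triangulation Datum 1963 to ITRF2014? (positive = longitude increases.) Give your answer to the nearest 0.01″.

At latitude -18.7906°, cos φ = 0.946702.
1″ of longitude at this latitude = 30.90 × cos φ = 29.2531 m, so Δλ = 503.1 / 29.2531 = 17.198″.

Δλ = 17.20″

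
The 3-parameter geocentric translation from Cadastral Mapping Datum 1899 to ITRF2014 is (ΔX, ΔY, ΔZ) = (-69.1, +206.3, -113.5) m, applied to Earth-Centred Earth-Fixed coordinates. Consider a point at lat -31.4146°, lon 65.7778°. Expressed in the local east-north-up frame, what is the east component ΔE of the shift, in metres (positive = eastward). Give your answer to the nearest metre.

ΔE = 148 m

The local east axis at (φ, λ) is (−sin λ, cos λ, 0), so ΔE = −sin(65.7778°)·(-69.1) + cos(65.7778°)·206.3 = 147.66 m.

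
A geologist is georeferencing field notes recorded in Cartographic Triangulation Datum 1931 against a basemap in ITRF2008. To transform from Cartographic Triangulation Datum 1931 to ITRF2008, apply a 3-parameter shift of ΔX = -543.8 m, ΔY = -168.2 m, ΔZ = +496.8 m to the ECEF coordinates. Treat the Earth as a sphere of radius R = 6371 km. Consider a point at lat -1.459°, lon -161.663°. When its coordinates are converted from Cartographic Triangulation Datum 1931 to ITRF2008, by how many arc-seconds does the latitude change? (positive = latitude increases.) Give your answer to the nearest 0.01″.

Δφ = 16.55″

sin φ = -0.025462, cos φ = 0.999676, sin λ = -0.314606, cos λ = -0.949223.
North component: ΔN = −sin φ cos λ·ΔX − sin φ sin λ·ΔY + cos φ·ΔZ = −(-0.025462)(-0.949223)(-543.8) − (-0.025462)(-0.314606)(-168.2) + (0.999676)(496.8) = 511.13 m.
1° of latitude spans πR/180 = 111195 m, so Δφ = 511.13 / 111195 × 3600 = 16.548″.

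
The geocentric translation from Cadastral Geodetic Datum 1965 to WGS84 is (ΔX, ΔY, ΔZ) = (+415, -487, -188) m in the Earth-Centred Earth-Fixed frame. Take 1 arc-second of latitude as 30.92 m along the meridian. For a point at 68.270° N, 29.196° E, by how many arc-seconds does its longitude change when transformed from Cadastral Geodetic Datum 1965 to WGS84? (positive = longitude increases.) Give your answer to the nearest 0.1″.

Δλ = -54.8″

sin φ = 0.928939, cos φ = 0.370233, sin λ = 0.487799, cos λ = 0.872956.
East component: ΔE = −sin λ·ΔX + cos λ·ΔY = −(0.487799)(415) + (0.872956)(-487) = -627.57 m.
1° of latitude spans 3600 × 30.92 = 111312 m; at latitude φ, 1° of longitude spans that × cos φ = 41211.4 m, so Δλ = -627.57 / 41211.4 × 3600 = -54.821″.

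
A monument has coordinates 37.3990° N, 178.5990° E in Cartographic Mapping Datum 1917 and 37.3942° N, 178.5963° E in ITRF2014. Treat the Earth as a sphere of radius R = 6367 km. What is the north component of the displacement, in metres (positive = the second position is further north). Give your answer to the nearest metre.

Δφ = 37.3942° − 37.3990° = -0.0048°; Δλ = 178.5963° − 178.5990° = -0.0027°.
1° along a meridian = πR/180 = 111125 m.
ΔN = Δφ × 111125 = -533.4 m; ΔE = Δλ × 111125 × cos(37.3990°) = -0.0027 × 111125 × 0.794425 = -238.4 m.

ΔN = -533 m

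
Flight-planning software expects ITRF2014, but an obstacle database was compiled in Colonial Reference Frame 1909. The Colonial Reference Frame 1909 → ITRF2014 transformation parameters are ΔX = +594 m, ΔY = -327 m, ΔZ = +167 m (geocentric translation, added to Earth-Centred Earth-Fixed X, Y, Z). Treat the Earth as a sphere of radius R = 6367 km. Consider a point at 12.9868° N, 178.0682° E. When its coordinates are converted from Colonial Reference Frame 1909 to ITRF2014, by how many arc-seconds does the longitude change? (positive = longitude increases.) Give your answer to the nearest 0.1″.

sin φ = 0.224727, cos φ = 0.974422, sin λ = 0.033710, cos λ = -0.999432.
East component: ΔE = −sin λ·ΔX + cos λ·ΔY = −(0.033710)(594) + (-0.999432)(-327) = 306.79 m.
1° of latitude spans πR/180 = 111125 m; at latitude φ, 1° of longitude spans that × cos φ = 108282.7 m, so Δλ = 306.79 / 108282.7 × 3600 = 10.200″.

Δλ = 10.2″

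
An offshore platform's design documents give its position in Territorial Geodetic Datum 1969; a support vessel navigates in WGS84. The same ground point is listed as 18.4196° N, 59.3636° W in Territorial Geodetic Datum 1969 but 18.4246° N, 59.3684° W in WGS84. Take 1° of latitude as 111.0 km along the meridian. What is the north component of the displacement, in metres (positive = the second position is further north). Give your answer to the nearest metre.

ΔN = 555 m

Δφ = 18.4246° − 18.4196° = +0.0050°; Δλ = -59.3684° − -59.3636° = -0.0048°.
ΔN = Δφ × 111000 = 555.0 m; ΔE = Δλ × 111000 × cos(18.4196°) = -0.0048 × 111000 × 0.948768 = -505.5 m.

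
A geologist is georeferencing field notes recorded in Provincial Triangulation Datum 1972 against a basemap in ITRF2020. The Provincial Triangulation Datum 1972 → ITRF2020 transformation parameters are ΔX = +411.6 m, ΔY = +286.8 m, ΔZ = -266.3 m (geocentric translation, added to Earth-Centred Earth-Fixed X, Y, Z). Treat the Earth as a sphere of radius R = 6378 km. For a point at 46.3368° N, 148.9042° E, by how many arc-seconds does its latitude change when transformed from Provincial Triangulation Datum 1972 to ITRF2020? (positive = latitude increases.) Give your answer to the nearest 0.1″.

Δφ = -1.2″

sin φ = 0.723411, cos φ = 0.690418, sin λ = 0.516471, cos λ = -0.856305.
North component: ΔN = −sin φ cos λ·ΔX − sin φ sin λ·ΔY + cos φ·ΔZ = −(0.723411)(-0.856305)(411.6) − (0.723411)(0.516471)(286.8) + (0.690418)(-266.3) = -36.04 m.
1° of latitude spans πR/180 = 111317 m, so Δφ = -36.04 / 111317 × 3600 = -1.166″.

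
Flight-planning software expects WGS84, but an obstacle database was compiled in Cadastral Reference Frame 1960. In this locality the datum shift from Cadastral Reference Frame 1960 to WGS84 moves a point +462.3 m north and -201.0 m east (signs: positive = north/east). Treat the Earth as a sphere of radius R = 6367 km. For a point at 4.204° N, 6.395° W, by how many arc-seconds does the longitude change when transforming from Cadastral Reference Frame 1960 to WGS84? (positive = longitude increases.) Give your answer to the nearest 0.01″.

At latitude 4.204°, cos φ = 0.997309.
One radian of longitude at latitude φ spans R cos φ, so Δλ = ΔE / (R cos φ) = -201.0 / (6367000 × 0.997309) = -3.1654e-05 rad = -6.529″.

Δλ = -6.53″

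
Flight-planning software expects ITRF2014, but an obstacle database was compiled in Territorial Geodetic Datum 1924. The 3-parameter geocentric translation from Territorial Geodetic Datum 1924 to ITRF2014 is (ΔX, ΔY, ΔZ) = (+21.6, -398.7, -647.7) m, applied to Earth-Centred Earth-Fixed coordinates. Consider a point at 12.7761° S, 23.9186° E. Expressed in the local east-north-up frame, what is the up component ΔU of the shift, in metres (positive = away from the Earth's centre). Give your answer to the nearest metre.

At φ = -12.7761°, λ = 23.9186°: sin φ = -0.221142, cos φ = 0.975242, sin λ = 0.405438, cos λ = 0.914122.
ΔU = cos φ cos λ·ΔX + cos φ sin λ·ΔY + sin φ·ΔZ = (0.975242)(0.914122)(21.6) + (0.975242)(0.405438)(-398.7) + (-0.221142)(-647.7) = 4.84 m.

ΔU = 5 m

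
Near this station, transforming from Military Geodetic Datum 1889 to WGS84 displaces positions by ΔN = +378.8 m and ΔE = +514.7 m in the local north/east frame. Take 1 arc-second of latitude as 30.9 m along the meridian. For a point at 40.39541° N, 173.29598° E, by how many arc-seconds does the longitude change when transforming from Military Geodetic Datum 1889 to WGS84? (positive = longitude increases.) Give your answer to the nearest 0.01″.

Δλ = 21.87″

At latitude 40.39541°, cos φ = 0.761590.
1″ of longitude at this latitude = 30.90 × cos φ = 23.5331 m, so Δλ = 514.7 / 23.5331 = 21.871″.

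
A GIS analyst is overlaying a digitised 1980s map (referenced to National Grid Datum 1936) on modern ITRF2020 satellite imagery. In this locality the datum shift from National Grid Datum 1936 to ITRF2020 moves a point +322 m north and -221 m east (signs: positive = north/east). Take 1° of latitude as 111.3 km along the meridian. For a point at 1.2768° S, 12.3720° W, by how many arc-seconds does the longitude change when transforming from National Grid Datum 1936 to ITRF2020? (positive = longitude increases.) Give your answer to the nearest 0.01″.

Δλ = -7.15″

At latitude -1.2768°, cos φ = 0.999752.
1° of longitude at this latitude = 111.3 × cos φ = 111.27 km, so Δλ = -221.0 / 111272.4 = -0.0019861° = -7.150″.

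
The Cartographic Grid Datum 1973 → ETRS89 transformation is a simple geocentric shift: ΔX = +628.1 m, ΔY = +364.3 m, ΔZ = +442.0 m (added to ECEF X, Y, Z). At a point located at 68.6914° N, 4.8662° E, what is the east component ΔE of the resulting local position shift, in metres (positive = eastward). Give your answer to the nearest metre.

ΔE = 310 m

The local east axis at (φ, λ) is (−sin λ, cos λ, 0), so ΔE = −sin(4.8662°)·628.1 + cos(4.8662°)·364.3 = 309.71 m.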